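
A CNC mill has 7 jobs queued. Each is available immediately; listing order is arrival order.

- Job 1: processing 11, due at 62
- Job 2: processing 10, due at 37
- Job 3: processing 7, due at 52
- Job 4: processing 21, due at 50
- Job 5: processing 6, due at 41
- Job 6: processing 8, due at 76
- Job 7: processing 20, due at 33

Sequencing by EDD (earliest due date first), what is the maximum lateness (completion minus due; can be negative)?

13

EDD (increasing due date): Job 7 Job 2 Job 5 Job 4 Job 3 Job 1 Job 6.
Job 7: 0→20, due 33, lateness -13
Job 2: 20→30, due 37, lateness -7
Job 5: 30→36, due 41, lateness -5
Job 4: 36→57, due 50, lateness 7
Job 3: 57→64, due 52, lateness 12
Job 1: 64→75, due 62, lateness 13
Job 6: 75→83, due 76, lateness 7
Maximum = 13.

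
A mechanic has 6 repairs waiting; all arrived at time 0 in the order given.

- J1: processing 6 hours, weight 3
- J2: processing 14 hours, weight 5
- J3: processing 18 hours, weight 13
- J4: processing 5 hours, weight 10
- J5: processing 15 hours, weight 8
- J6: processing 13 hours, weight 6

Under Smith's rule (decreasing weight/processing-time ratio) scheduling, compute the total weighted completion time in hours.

1482

WSPT (decreasing weight/processing-time ratio): J4 J3 J5 J1 J6 J2.
J4: finishes 5, weight 10, w·C = 50
J3: finishes 23, weight 13, w·C = 299
J5: finishes 38, weight 8, w·C = 304
J1: finishes 44, weight 3, w·C = 132
J6: finishes 57, weight 6, w·C = 342
J2: finishes 71, weight 5, w·C = 355
Sum = 50+299+304+132+342+355 = 1482.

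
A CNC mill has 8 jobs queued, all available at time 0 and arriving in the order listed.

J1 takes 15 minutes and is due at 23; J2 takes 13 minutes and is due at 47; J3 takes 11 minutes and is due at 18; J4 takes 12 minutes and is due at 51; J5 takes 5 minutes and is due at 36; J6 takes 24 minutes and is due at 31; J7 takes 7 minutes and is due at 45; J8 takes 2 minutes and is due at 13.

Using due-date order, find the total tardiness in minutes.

EDD (increasing due date): J8 J3 J1 J6 J5 J7 J2 J4.
J8: 0→2, due 13, tardiness 0
J3: 2→13, due 18, tardiness 0
J1: 13→28, due 23, tardiness 5
J6: 28→52, due 31, tardiness 21
J5: 52→57, due 36, tardiness 21
J7: 57→64, due 45, tardiness 19
J2: 64→77, due 47, tardiness 30
J4: 77→89, due 51, tardiness 38
Sum = 0+0+5+21+21+19+30+38 = 134.

134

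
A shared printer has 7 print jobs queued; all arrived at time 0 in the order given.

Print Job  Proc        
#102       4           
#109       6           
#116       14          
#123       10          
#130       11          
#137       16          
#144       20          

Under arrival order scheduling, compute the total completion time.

FIFO (arrival order): #102 #109 #116 #123 #130 #137 #144.
#102: 0→4
#109: 4→10
#116: 10→24
#123: 24→34
#130: 34→45
#137: 45→61
#144: 61→81
Sum = 4+10+24+34+45+61+81 = 259.

259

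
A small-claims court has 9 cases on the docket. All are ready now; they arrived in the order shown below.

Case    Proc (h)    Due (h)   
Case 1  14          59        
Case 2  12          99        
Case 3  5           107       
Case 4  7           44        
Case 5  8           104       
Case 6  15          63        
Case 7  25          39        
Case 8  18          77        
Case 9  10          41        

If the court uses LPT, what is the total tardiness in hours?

138

LPT (decreasing processing time): Case 7 Case 8 Case 6 Case 1 Case 2 Case 9 Case 5 Case 4 Case 3.
Case 7: 0→25, due 39, tardiness 0
Case 8: 25→43, due 77, tardiness 0
Case 6: 43→58, due 63, tardiness 0
Case 1: 58→72, due 59, tardiness 13
Case 2: 72→84, due 99, tardiness 0
Case 9: 84→94, due 41, tardiness 53
Case 5: 94→102, due 104, tardiness 0
Case 4: 102→109, due 44, tardiness 65
Case 3: 109→114, due 107, tardiness 7
Sum = 0+0+0+13+0+53+0+65+7 = 138.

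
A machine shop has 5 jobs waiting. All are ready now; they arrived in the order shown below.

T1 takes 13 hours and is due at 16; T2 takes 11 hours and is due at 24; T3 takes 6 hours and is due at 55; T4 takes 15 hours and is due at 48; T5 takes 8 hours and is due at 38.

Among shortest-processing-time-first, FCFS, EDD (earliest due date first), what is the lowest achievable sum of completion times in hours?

SPT (increasing processing time): T3 T5 T2 T1 T4.
T3: 0→6
T5: 6→14
T2: 14→25
T1: 25→38
T4: 38→53
Sum = 6+14+25+38+53 = 136.
FIFO (arrival order): T1 T2 T3 T4 T5.
T1: 0→13
T2: 13→24
T3: 24→30
T4: 30→45
T5: 45→53
Sum = 13+24+30+45+53 = 165.
EDD (increasing due date): T1 T2 T5 T4 T3.
T1: 0→13
T2: 13→24
T5: 24→32
T4: 32→47
T3: 47→53
Sum = 13+24+32+47+53 = 169.
SPT 136, FIFO 165, EDD 169 → minimum 136.

136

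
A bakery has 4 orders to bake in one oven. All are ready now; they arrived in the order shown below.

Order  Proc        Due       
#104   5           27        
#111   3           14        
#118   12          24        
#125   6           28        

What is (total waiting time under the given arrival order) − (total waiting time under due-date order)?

FIFO (arrival order): #104 #111 #118 #125.
#104: waits 0, runs 0→5
#111: waits 5, runs 5→8
#118: waits 8, runs 8→20
#125: waits 20, runs 20→26
Sum = 0+5+8+20 = 33.
EDD (increasing due date): #111 #118 #104 #125.
#111: waits 0, runs 0→3
#118: waits 3, runs 3→15
#104: waits 15, runs 15→20
#125: waits 20, runs 20→26
Sum = 0+3+15+20 = 38.
Difference = 33 − 38 = -5.

-5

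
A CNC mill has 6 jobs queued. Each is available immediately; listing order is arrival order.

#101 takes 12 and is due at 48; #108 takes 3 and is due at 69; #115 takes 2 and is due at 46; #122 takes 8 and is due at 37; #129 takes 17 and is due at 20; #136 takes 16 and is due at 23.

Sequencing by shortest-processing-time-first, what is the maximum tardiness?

38

SPT (increasing processing time): #115 #108 #122 #101 #136 #129.
#115: 0→2, due 46, tardiness 0
#108: 2→5, due 69, tardiness 0
#122: 5→13, due 37, tardiness 0
#101: 13→25, due 48, tardiness 0
#136: 25→41, due 23, tardiness 18
#129: 41→58, due 20, tardiness 38
Maximum = 38.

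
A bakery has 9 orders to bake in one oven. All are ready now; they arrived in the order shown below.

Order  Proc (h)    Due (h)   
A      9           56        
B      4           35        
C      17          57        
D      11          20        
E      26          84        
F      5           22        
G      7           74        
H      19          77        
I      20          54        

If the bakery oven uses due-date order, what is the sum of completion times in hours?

EDD (increasing due date): D F B I A C G H E.
D: 0→11
F: 11→16
B: 16→20
I: 20→40
A: 40→49
C: 49→66
G: 66→73
H: 73→92
E: 92→118
Sum = 11+16+20+40+49+66+73+92+118 = 485.

485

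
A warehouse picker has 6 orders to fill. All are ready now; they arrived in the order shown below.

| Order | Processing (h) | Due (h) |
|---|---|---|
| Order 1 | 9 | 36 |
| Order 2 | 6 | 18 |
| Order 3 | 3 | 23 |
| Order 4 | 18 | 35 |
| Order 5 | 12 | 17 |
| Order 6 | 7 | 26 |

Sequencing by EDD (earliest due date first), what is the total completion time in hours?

EDD (increasing due date): Order 5 Order 2 Order 3 Order 6 Order 4 Order 1.
Order 5: 0→12
Order 2: 12→18
Order 3: 18→21
Order 6: 21→28
Order 4: 28→46
Order 1: 46→55
Sum = 12+18+21+28+46+55 = 180.

180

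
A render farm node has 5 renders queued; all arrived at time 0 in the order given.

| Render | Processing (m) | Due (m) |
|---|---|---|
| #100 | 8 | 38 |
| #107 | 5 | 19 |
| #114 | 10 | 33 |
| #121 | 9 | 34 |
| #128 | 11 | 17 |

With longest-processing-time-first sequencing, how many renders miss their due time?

1

LPT (decreasing processing time): #128 #114 #121 #100 #107.
#128: 0→11, due 17, tardiness 0
#114: 11→21, due 33, tardiness 0
#121: 21→30, due 34, tardiness 0
#100: 30→38, due 38, tardiness 0
#107: 38→43, due 19, tardiness 24
Late renders: 1.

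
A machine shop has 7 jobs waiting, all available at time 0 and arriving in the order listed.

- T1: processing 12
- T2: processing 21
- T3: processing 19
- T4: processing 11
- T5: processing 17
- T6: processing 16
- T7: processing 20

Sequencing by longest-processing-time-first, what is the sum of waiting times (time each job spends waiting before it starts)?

397

LPT (decreasing processing time): T2 T7 T3 T5 T6 T1 T4.
T2: waits 0, runs 0→21
T7: waits 21, runs 21→41
T3: waits 41, runs 41→60
T5: waits 60, runs 60→77
T6: waits 77, runs 77→93
T1: waits 93, runs 93→105
T4: waits 105, runs 105→116
Sum = 0+21+41+60+77+93+105 = 397.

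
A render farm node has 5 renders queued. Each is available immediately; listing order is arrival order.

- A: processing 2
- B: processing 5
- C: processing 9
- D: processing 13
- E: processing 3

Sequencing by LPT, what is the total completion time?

LPT (decreasing processing time): D C B E A.
D: 0→13
C: 13→22
B: 22→27
E: 27→30
A: 30→32
Sum = 13+22+27+30+32 = 124.

124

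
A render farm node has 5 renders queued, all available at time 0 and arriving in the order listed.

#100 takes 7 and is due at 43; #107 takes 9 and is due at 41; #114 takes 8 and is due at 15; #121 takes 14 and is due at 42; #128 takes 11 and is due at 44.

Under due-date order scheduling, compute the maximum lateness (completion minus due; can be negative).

EDD (increasing due date): #114 #107 #121 #100 #128.
#114: 0→8, due 15, lateness -7
#107: 8→17, due 41, lateness -24
#121: 17→31, due 42, lateness -11
#100: 31→38, due 43, lateness -5
#128: 38→49, due 44, lateness 5
Maximum = 5.

5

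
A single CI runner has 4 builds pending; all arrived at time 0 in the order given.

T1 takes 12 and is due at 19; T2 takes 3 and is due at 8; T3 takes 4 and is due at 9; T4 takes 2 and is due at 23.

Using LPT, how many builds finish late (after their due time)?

2

LPT (decreasing processing time): T1 T3 T2 T4.
T1: 0→12, due 19, tardiness 0
T3: 12→16, due 9, tardiness 7
T2: 16→19, due 8, tardiness 11
T4: 19→21, due 23, tardiness 0
Late builds: 2.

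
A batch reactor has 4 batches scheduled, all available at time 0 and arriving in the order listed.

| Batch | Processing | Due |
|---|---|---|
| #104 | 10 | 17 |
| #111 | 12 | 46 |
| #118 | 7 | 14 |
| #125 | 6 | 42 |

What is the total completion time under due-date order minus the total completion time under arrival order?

EDD (increasing due date): #118 #104 #125 #111.
#118: 0→7
#104: 7→17
#125: 17→23
#111: 23→35
Sum = 7+17+23+35 = 82.
FIFO (arrival order): #104 #111 #118 #125.
#104: 0→10
#111: 10→22
#118: 22→29
#125: 29→35
Sum = 10+22+29+35 = 96.
Difference = 82 − 96 = -14.

-14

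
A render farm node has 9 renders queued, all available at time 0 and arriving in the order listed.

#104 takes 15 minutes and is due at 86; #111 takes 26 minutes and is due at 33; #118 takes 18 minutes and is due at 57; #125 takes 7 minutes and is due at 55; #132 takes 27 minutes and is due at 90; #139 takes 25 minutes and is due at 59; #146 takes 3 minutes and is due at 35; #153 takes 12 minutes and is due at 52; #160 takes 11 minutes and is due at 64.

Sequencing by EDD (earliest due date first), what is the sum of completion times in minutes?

EDD (increasing due date): #111 #146 #153 #125 #118 #139 #160 #104 #132.
#111: 0→26
#146: 26→29
#153: 29→41
#125: 41→48
#118: 48→66
#139: 66→91
#160: 91→102
#104: 102→117
#132: 117→144
Sum = 26+29+41+48+66+91+102+117+144 = 664.

664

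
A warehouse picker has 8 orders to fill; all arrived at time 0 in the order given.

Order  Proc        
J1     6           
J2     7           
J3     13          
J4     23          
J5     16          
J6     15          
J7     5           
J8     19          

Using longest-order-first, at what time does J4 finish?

23

LPT (decreasing processing time): J4 J8 J5 J6 J3 J2 J1 J7.
J4: 0→23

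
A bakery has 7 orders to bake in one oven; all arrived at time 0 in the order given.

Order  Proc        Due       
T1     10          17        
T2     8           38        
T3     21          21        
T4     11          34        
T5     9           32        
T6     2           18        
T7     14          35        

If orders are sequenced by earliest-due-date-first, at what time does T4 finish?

EDD (increasing due date): T1 T6 T3 T5 T4 T7 T2.
T1: 0→10
T6: 10→12
T3: 12→33
T5: 33→42
T4: 42→53

53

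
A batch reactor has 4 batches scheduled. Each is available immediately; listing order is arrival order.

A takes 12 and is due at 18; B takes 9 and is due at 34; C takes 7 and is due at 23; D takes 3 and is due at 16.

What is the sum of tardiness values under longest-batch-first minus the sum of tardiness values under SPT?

7

LPT (decreasing processing time): A B C D.
A: 0→12, due 18, tardiness 0
B: 12→21, due 34, tardiness 0
C: 21→28, due 23, tardiness 5
D: 28→31, due 16, tardiness 15
Sum = 0+0+5+15 = 20.
SPT (increasing processing time): D C B A.
D: 0→3, due 16, tardiness 0
C: 3→10, due 23, tardiness 0
B: 10→19, due 34, tardiness 0
A: 19→31, due 18, tardiness 13
Sum = 0+0+0+13 = 13.
Difference = 20 − 13 = 7.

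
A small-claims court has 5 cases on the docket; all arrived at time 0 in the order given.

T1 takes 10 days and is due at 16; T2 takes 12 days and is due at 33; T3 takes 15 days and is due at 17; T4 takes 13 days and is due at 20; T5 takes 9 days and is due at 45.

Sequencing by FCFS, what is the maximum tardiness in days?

30

FIFO (arrival order): T1 T2 T3 T4 T5.
T1: 0→10, due 16, tardiness 0
T2: 10→22, due 33, tardiness 0
T3: 22→37, due 17, tardiness 20
T4: 37→50, due 20, tardiness 30
T5: 50→59, due 45, tardiness 14
Maximum = 30.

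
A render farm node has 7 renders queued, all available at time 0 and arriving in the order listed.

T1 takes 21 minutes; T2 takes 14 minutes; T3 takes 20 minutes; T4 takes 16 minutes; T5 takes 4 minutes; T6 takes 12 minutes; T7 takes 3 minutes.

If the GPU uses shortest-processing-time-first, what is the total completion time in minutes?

270

SPT (increasing processing time): T7 T5 T6 T2 T4 T3 T1.
T7: 0→3
T5: 3→7
T6: 7→19
T2: 19→33
T4: 33→49
T3: 49→69
T1: 69→90
Sum = 3+7+19+33+49+69+90 = 270.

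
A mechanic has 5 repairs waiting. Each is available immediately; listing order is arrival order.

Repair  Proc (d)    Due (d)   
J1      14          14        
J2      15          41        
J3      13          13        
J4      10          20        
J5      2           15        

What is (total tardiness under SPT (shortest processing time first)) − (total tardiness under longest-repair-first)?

-65

SPT (increasing processing time): J5 J4 J3 J1 J2.
J5: 0→2, due 15, tardiness 0
J4: 2→12, due 20, tardiness 0
J3: 12→25, due 13, tardiness 12
J1: 25→39, due 14, tardiness 25
J2: 39→54, due 41, tardiness 13
Sum = 0+0+12+25+13 = 50.
LPT (decreasing processing time): J2 J1 J3 J4 J5.
J2: 0→15, due 41, tardiness 0
J1: 15→29, due 14, tardiness 15
J3: 29→42, due 13, tardiness 29
J4: 42→52, due 20, tardiness 32
J5: 52→54, due 15, tardiness 39
Sum = 0+15+29+32+39 = 115.
Difference = 50 − 115 = -65.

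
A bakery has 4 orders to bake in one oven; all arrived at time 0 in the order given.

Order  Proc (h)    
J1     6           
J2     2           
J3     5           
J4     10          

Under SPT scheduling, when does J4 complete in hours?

23

SPT (increasing processing time): J2 J3 J1 J4.
J2: 0→2
J3: 2→7
J1: 7→13
J4: 13→23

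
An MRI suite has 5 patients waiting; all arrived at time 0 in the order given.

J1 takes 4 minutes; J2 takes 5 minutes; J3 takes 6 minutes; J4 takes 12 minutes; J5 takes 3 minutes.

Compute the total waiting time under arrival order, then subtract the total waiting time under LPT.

FIFO (arrival order): J1 J2 J3 J4 J5.
J1: waits 0, runs 0→4
J2: waits 4, runs 4→9
J3: waits 9, runs 9→15
J4: waits 15, runs 15→27
J5: waits 27, runs 27→30
Sum = 0+4+9+15+27 = 55.
LPT (decreasing processing time): J4 J3 J2 J1 J5.
J4: waits 0, runs 0→12
J3: waits 12, runs 12→18
J2: waits 18, runs 18→23
J1: waits 23, runs 23→27
J5: waits 27, runs 27→30
Sum = 0+12+18+23+27 = 80.
Difference = 55 − 80 = -25.

-25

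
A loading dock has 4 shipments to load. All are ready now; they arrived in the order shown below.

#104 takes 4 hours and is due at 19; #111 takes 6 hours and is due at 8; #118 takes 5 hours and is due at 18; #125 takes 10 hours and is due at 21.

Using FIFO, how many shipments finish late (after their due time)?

FIFO (arrival order): #104 #111 #118 #125.
#104: 0→4, due 19, tardiness 0
#111: 4→10, due 8, tardiness 2
#118: 10→15, due 18, tardiness 0
#125: 15→25, due 21, tardiness 4
Late shipments: 2.

2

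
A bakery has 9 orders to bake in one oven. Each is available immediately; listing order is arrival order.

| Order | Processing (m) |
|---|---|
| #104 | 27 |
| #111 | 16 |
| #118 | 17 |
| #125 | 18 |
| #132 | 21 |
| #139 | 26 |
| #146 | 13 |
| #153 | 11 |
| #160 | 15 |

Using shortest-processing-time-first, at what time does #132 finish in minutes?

111

SPT (increasing processing time): #153 #146 #160 #111 #118 #125 #132 #139 #104.
#153: 0→11
#146: 11→24
#160: 24→39
#111: 39→55
#118: 55→72
#125: 72→90
#132: 90→111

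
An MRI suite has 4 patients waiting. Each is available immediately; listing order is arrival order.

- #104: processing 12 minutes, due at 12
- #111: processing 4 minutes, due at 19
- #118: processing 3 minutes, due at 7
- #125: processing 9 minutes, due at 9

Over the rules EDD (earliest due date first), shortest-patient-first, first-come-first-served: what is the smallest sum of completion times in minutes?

EDD (increasing due date): #118 #125 #104 #111.
#118: 0→3
#125: 3→12
#104: 12→24
#111: 24→28
Sum = 3+12+24+28 = 67.
SPT (increasing processing time): #118 #111 #125 #104.
#118: 0→3
#111: 3→7
#125: 7→16
#104: 16→28
Sum = 3+7+16+28 = 54.
FIFO (arrival order): #104 #111 #118 #125.
#104: 0→12
#111: 12→16
#118: 16→19
#125: 19→28
Sum = 12+16+19+28 = 75.
EDD 67, SPT 54, FIFO 75 → minimum 54.

54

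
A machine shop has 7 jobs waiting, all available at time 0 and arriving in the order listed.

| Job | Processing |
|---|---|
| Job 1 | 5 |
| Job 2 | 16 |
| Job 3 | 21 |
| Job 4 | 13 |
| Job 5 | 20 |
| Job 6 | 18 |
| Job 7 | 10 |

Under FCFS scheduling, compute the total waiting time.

FIFO (arrival order): Job 1 Job 2 Job 3 Job 4 Job 5 Job 6 Job 7.
Job 1: waits 0, runs 0→5
Job 2: waits 5, runs 5→21
Job 3: waits 21, runs 21→42
Job 4: waits 42, runs 42→55
Job 5: waits 55, runs 55→75
Job 6: waits 75, runs 75→93
Job 7: waits 93, runs 93→103
Sum = 0+5+21+42+55+75+93 = 291.

291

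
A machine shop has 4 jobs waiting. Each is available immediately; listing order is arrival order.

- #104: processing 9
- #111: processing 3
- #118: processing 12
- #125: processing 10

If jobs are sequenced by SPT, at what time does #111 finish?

SPT (increasing processing time): #111 #104 #125 #118.
#111: 0→3

3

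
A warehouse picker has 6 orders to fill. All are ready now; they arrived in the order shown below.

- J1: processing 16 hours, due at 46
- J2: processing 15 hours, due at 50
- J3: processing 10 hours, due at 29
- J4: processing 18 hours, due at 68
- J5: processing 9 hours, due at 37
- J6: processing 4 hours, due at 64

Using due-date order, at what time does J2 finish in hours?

50

EDD (increasing due date): J3 J5 J1 J2 J6 J4.
J3: 0→10
J5: 10→19
J1: 19→35
J2: 35→50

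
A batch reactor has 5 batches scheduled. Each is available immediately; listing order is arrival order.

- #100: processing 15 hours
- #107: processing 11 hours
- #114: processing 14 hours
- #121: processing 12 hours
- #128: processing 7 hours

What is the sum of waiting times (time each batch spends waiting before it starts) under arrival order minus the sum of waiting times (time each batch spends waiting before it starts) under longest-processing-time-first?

FIFO (arrival order): #100 #107 #114 #121 #128.
#100: waits 0, runs 0→15
#107: waits 15, runs 15→26
#114: waits 26, runs 26→40
#121: waits 40, runs 40→52
#128: waits 52, runs 52→59
Sum = 0+15+26+40+52 = 133.
LPT (decreasing processing time): #100 #114 #121 #107 #128.
#100: waits 0, runs 0→15
#114: waits 15, runs 15→29
#121: waits 29, runs 29→41
#107: waits 41, runs 41→52
#128: waits 52, runs 52→59
Sum = 0+15+29+41+52 = 137.
Difference = 133 − 137 = -4.

-4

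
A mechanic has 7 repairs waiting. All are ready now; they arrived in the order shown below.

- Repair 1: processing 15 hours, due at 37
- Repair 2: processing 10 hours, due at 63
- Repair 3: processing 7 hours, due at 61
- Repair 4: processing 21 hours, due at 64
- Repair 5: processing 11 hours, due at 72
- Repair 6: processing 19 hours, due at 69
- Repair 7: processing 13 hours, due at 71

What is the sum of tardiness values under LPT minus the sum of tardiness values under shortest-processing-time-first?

29

LPT (decreasing processing time): Repair 4 Repair 6 Repair 1 Repair 7 Repair 5 Repair 2 Repair 3.
Repair 4: 0→21, due 64, tardiness 0
Repair 6: 21→40, due 69, tardiness 0
Repair 1: 40→55, due 37, tardiness 18
Repair 7: 55→68, due 71, tardiness 0
Repair 5: 68→79, due 72, tardiness 7
Repair 2: 79→89, due 63, tardiness 26
Repair 3: 89→96, due 61, tardiness 35
Sum = 0+0+18+0+7+26+35 = 86.
SPT (increasing processing time): Repair 3 Repair 2 Repair 5 Repair 7 Repair 1 Repair 6 Repair 4.
Repair 3: 0→7, due 61, tardiness 0
Repair 2: 7→17, due 63, tardiness 0
Repair 5: 17→28, due 72, tardiness 0
Repair 7: 28→41, due 71, tardiness 0
Repair 1: 41→56, due 37, tardiness 19
Repair 6: 56→75, due 69, tardiness 6
Repair 4: 75→96, due 64, tardiness 32
Sum = 0+0+0+0+19+6+32 = 57.
Difference = 86 − 57 = 29.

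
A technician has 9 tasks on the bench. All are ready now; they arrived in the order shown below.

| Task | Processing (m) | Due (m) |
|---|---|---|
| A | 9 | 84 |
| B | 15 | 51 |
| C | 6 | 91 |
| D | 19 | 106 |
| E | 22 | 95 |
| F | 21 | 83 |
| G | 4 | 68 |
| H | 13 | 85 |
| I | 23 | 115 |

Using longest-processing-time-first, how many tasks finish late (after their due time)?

LPT (decreasing processing time): I E F D B H A C G.
I: 0→23, due 115, tardiness 0
E: 23→45, due 95, tardiness 0
F: 45→66, due 83, tardiness 0
D: 66→85, due 106, tardiness 0
B: 85→100, due 51, tardiness 49
H: 100→113, due 85, tardiness 28
A: 113→122, due 84, tardiness 38
C: 122→128, due 91, tardiness 37
G: 128→132, due 68, tardiness 64
Late tasks: 5.

5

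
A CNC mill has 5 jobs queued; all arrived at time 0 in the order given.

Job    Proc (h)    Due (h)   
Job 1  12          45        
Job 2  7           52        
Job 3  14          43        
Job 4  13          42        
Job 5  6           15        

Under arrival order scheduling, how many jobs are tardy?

2

FIFO (arrival order): Job 1 Job 2 Job 3 Job 4 Job 5.
Job 1: 0→12, due 45, tardiness 0
Job 2: 12→19, due 52, tardiness 0
Job 3: 19→33, due 43, tardiness 0
Job 4: 33→46, due 42, tardiness 4
Job 5: 46→52, due 15, tardiness 37
Late jobs: 2.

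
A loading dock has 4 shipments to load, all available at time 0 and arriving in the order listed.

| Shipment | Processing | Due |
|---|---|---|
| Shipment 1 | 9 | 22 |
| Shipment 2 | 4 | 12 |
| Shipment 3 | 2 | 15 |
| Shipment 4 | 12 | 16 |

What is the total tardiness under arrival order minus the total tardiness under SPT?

FIFO (arrival order): Shipment 1 Shipment 2 Shipment 3 Shipment 4.
Shipment 1: 0→9, due 22, tardiness 0
Shipment 2: 9→13, due 12, tardiness 1
Shipment 3: 13→15, due 15, tardiness 0
Shipment 4: 15→27, due 16, tardiness 11
Sum = 0+1+0+11 = 12.
SPT (increasing processing time): Shipment 3 Shipment 2 Shipment 1 Shipment 4.
Shipment 3: 0→2, due 15, tardiness 0
Shipment 2: 2→6, due 12, tardiness 0
Shipment 1: 6→15, due 22, tardiness 0
Shipment 4: 15→27, due 16, tardiness 11
Sum = 0+0+0+11 = 11.
Difference = 12 − 11 = 1.

1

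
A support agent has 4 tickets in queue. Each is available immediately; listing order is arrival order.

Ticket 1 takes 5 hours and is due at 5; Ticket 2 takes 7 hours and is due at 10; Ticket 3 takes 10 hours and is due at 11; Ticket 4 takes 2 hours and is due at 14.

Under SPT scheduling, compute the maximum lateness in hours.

SPT (increasing processing time): Ticket 4 Ticket 1 Ticket 2 Ticket 3.
Ticket 4: 0→2, due 14, lateness -12
Ticket 1: 2→7, due 5, lateness 2
Ticket 2: 7→14, due 10, lateness 4
Ticket 3: 14→24, due 11, lateness 13
Maximum = 13.

13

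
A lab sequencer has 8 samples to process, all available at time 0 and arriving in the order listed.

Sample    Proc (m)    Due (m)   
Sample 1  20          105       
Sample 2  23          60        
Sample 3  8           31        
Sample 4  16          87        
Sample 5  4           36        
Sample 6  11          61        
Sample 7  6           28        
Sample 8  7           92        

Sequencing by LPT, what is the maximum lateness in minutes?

63

LPT (decreasing processing time): Sample 2 Sample 1 Sample 4 Sample 6 Sample 3 Sample 8 Sample 7 Sample 5.
Sample 2: 0→23, due 60, lateness -37
Sample 1: 23→43, due 105, lateness -62
Sample 4: 43→59, due 87, lateness -28
Sample 6: 59→70, due 61, lateness 9
Sample 3: 70→78, due 31, lateness 47
Sample 8: 78→85, due 92, lateness -7
Sample 7: 85→91, due 28, lateness 63
Sample 5: 91→95, due 36, lateness 59
Maximum = 63.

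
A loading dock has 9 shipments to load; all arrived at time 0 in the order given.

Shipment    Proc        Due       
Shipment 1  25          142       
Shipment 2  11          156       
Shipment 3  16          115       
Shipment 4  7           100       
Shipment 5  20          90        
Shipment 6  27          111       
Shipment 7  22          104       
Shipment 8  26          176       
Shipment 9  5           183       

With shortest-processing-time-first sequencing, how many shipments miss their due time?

SPT (increasing processing time): Shipment 9 Shipment 4 Shipment 2 Shipment 3 Shipment 5 Shipment 7 Shipment 1 Shipment 8 Shipment 6.
Shipment 9: 0→5, due 183, tardiness 0
Shipment 4: 5→12, due 100, tardiness 0
Shipment 2: 12→23, due 156, tardiness 0
Shipment 3: 23→39, due 115, tardiness 0
Shipment 5: 39→59, due 90, tardiness 0
Shipment 7: 59→81, due 104, tardiness 0
Shipment 1: 81→106, due 142, tardiness 0
Shipment 8: 106→132, due 176, tardiness 0
Shipment 6: 132→159, due 111, tardiness 48
Late shipments: 1.

1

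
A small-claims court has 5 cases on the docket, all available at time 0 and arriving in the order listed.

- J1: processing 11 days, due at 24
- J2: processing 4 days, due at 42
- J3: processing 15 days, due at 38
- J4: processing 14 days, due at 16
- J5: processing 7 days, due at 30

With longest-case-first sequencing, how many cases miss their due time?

4

LPT (decreasing processing time): J3 J4 J1 J5 J2.
J3: 0→15, due 38, tardiness 0
J4: 15→29, due 16, tardiness 13
J1: 29→40, due 24, tardiness 16
J5: 40→47, due 30, tardiness 17
J2: 47→51, due 42, tardiness 9
Late cases: 4.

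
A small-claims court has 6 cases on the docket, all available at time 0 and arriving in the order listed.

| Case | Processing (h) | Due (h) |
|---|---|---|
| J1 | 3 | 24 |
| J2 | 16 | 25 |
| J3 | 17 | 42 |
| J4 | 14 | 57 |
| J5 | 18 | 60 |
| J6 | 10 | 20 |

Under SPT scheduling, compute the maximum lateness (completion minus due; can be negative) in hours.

18

SPT (increasing processing time): J1 J6 J4 J2 J3 J5.
J1: 0→3, due 24, lateness -21
J6: 3→13, due 20, lateness -7
J4: 13→27, due 57, lateness -30
J2: 27→43, due 25, lateness 18
J3: 43→60, due 42, lateness 18
J5: 60→78, due 60, lateness 18
Maximum = 18.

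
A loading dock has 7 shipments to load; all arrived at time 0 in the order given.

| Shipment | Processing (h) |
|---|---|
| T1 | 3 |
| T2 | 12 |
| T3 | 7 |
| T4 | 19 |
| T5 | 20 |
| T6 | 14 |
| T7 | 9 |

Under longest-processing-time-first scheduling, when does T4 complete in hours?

LPT (decreasing processing time): T5 T4 T6 T2 T7 T3 T1.
T5: 0→20
T4: 20→39

39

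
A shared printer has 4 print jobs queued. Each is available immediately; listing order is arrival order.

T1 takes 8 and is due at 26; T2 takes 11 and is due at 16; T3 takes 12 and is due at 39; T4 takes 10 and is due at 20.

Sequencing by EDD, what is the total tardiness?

EDD (increasing due date): T2 T4 T1 T3.
T2: 0→11, due 16, tardiness 0
T4: 11→21, due 20, tardiness 1
T1: 21→29, due 26, tardiness 3
T3: 29→41, due 39, tardiness 2
Sum = 0+1+3+2 = 6.

6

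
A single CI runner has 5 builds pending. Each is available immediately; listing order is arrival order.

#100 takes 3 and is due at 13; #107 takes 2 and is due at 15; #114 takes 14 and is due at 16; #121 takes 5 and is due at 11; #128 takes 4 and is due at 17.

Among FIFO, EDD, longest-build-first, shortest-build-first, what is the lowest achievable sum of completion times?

FIFO (arrival order): #100 #107 #114 #121 #128.
#100: 0→3
#107: 3→5
#114: 5→19
#121: 19→24
#128: 24→28
Sum = 3+5+19+24+28 = 79.
EDD (increasing due date): #121 #100 #107 #114 #128.
#121: 0→5
#100: 5→8
#107: 8→10
#114: 10→24
#128: 24→28
Sum = 5+8+10+24+28 = 75.
LPT (decreasing processing time): #114 #121 #128 #100 #107.
#114: 0→14
#121: 14→19
#128: 19→23
#100: 23→26
#107: 26→28
Sum = 14+19+23+26+28 = 110.
SPT (increasing processing time): #107 #100 #128 #121 #114.
#107: 0→2
#100: 2→5
#128: 5→9
#121: 9→14
#114: 14→28
Sum = 2+5+9+14+28 = 58.
FIFO 79, EDD 75, LPT 110, SPT 58 → minimum 58.

58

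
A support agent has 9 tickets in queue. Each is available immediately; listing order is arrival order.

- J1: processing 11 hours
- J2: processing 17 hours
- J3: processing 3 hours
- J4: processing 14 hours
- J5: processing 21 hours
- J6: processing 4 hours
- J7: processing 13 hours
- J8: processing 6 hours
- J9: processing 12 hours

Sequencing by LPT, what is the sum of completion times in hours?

634

LPT (decreasing processing time): J5 J2 J4 J7 J9 J1 J8 J6 J3.
J5: 0→21
J2: 21→38
J4: 38→52
J7: 52→65
J9: 65→77
J1: 77→88
J8: 88→94
J6: 94→98
J3: 98→101
Sum = 21+38+52+65+77+88+94+98+101 = 634.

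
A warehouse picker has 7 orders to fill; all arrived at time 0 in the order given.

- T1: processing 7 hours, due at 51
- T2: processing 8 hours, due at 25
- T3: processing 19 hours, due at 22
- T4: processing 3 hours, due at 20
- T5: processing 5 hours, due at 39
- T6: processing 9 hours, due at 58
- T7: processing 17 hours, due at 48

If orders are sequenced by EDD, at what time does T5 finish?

35

EDD (increasing due date): T4 T3 T2 T5 T7 T1 T6.
T4: 0→3
T3: 3→22
T2: 22→30
T5: 30→35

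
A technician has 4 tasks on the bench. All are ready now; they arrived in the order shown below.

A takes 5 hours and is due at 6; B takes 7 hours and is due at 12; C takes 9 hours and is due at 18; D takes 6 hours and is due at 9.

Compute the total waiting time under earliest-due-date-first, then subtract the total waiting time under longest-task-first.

EDD (increasing due date): A D B C.
A: waits 0, runs 0→5
D: waits 5, runs 5→11
B: waits 11, runs 11→18
C: waits 18, runs 18→27
Sum = 0+5+11+18 = 34.
LPT (decreasing processing time): C B D A.
C: waits 0, runs 0→9
B: waits 9, runs 9→16
D: waits 16, runs 16→22
A: waits 22, runs 22→27
Sum = 0+9+16+22 = 47.
Difference = 34 − 47 = -13.

-13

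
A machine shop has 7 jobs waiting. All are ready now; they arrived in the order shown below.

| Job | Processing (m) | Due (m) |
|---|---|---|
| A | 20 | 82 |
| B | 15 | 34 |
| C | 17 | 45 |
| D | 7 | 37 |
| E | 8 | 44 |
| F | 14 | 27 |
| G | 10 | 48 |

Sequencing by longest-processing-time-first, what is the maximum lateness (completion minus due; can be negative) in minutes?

54

LPT (decreasing processing time): A C B F G E D.
A: 0→20, due 82, lateness -62
C: 20→37, due 45, lateness -8
B: 37→52, due 34, lateness 18
F: 52→66, due 27, lateness 39
G: 66→76, due 48, lateness 28
E: 76→84, due 44, lateness 40
D: 84→91, due 37, lateness 54
Maximum = 54.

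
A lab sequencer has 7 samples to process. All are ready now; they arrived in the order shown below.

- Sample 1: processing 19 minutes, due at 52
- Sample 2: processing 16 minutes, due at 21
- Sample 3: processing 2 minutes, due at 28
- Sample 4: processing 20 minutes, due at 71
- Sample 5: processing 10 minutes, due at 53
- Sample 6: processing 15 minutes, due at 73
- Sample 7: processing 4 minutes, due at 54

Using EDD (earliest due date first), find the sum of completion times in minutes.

EDD (increasing due date): Sample 2 Sample 3 Sample 1 Sample 5 Sample 7 Sample 4 Sample 6.
Sample 2: 0→16
Sample 3: 16→18
Sample 1: 18→37
Sample 5: 37→47
Sample 7: 47→51
Sample 4: 51→71
Sample 6: 71→86
Sum = 16+18+37+47+51+71+86 = 326.

326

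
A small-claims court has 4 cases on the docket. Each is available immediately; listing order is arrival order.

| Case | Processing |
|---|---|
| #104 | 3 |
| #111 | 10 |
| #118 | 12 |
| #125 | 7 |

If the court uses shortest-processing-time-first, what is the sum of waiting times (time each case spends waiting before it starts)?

SPT (increasing processing time): #104 #125 #111 #118.
#104: waits 0, runs 0→3
#125: waits 3, runs 3→10
#111: waits 10, runs 10→20
#118: waits 20, runs 20→32
Sum = 0+3+10+20 = 33.

33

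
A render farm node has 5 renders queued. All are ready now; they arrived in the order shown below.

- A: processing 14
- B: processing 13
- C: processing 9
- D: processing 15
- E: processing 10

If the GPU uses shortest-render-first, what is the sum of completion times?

SPT (increasing processing time): C E B A D.
C: 0→9
E: 9→19
B: 19→32
A: 32→46
D: 46→61
Sum = 9+19+32+46+61 = 167.

167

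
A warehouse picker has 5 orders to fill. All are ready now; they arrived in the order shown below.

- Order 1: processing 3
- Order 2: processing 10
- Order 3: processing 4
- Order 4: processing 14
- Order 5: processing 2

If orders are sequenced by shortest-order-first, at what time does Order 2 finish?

19

SPT (increasing processing time): Order 5 Order 1 Order 3 Order 2 Order 4.
Order 5: 0→2
Order 1: 2→5
Order 3: 5→9
Order 2: 9→19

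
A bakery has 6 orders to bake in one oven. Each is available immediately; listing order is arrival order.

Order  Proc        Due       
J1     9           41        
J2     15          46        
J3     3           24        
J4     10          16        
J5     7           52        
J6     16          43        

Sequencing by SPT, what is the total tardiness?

SPT (increasing processing time): J3 J5 J1 J4 J2 J6.
J3: 0→3, due 24, tardiness 0
J5: 3→10, due 52, tardiness 0
J1: 10→19, due 41, tardiness 0
J4: 19→29, due 16, tardiness 13
J2: 29→44, due 46, tardiness 0
J6: 44→60, due 43, tardiness 17
Sum = 0+0+0+13+0+17 = 30.

30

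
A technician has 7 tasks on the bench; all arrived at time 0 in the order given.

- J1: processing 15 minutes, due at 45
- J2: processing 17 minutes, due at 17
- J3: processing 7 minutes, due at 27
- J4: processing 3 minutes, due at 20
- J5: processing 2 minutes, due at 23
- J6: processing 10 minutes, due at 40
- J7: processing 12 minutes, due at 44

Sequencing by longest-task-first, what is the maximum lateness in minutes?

44

LPT (decreasing processing time): J2 J1 J7 J6 J3 J4 J5.
J2: 0→17, due 17, lateness 0
J1: 17→32, due 45, lateness -13
J7: 32→44, due 44, lateness 0
J6: 44→54, due 40, lateness 14
J3: 54→61, due 27, lateness 34
J4: 61→64, due 20, lateness 44
J5: 64→66, due 23, lateness 43
Maximum = 44.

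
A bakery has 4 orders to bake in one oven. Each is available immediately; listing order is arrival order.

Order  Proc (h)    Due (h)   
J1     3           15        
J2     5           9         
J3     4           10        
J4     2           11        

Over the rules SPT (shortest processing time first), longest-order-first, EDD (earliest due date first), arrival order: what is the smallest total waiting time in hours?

16

SPT (increasing processing time): J4 J1 J3 J2.
J4: waits 0, runs 0→2
J1: waits 2, runs 2→5
J3: waits 5, runs 5→9
J2: waits 9, runs 9→14
Sum = 0+2+5+9 = 16.
LPT (decreasing processing time): J2 J3 J1 J4.
J2: waits 0, runs 0→5
J3: waits 5, runs 5→9
J1: waits 9, runs 9→12
J4: waits 12, runs 12→14
Sum = 0+5+9+12 = 26.
EDD (increasing due date): J2 J3 J4 J1.
J2: waits 0, runs 0→5
J3: waits 5, runs 5→9
J4: waits 9, runs 9→11
J1: waits 11, runs 11→14
Sum = 0+5+9+11 = 25.
FIFO (arrival order): J1 J2 J3 J4.
J1: waits 0, runs 0→3
J2: waits 3, runs 3→8
J3: waits 8, runs 8→12
J4: waits 12, runs 12→14
Sum = 0+3+8+12 = 23.
SPT 16, LPT 26, EDD 25, FIFO 23 → minimum 16.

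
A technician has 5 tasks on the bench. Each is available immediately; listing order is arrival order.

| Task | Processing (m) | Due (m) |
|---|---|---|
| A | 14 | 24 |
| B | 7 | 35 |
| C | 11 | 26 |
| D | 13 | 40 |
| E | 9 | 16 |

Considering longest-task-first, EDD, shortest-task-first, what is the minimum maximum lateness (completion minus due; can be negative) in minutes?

14

LPT (decreasing processing time): A D C E B.
A: 0→14, due 24, lateness -10
D: 14→27, due 40, lateness -13
C: 27→38, due 26, lateness 12
E: 38→47, due 16, lateness 31
B: 47→54, due 35, lateness 19
Maximum = 31.
EDD (increasing due date): E A C B D.
E: 0→9, due 16, lateness -7
A: 9→23, due 24, lateness -1
C: 23→34, due 26, lateness 8
B: 34→41, due 35, lateness 6
D: 41→54, due 40, lateness 14
Maximum = 14.
SPT (increasing processing time): B E C D A.
B: 0→7, due 35, lateness -28
E: 7→16, due 16, lateness 0
C: 16→27, due 26, lateness 1
D: 27→40, due 40, lateness 0
A: 40→54, due 24, lateness 30
Maximum = 30.
LPT 31, EDD 14, SPT 30 → minimum 14.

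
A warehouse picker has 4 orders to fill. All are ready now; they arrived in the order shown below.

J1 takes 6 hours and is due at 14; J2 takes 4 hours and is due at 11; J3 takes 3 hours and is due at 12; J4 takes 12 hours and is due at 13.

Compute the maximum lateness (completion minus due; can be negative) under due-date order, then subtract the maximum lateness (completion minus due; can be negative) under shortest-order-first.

EDD (increasing due date): J2 J3 J4 J1.
J2: 0→4, due 11, lateness -7
J3: 4→7, due 12, lateness -5
J4: 7→19, due 13, lateness 6
J1: 19→25, due 14, lateness 11
Maximum = 11.
SPT (increasing processing time): J3 J2 J1 J4.
J3: 0→3, due 12, lateness -9
J2: 3→7, due 11, lateness -4
J1: 7→13, due 14, lateness -1
J4: 13→25, due 13, lateness 12
Maximum = 12.
Difference = 11 − 12 = -1.

-1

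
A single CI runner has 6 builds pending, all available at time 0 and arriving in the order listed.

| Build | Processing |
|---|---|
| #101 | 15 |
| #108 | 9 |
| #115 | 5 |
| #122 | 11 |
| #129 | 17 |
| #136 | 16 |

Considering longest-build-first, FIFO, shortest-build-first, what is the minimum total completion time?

213

LPT (decreasing processing time): #129 #136 #101 #122 #108 #115.
#129: 0→17
#136: 17→33
#101: 33→48
#122: 48→59
#108: 59→68
#115: 68→73
Sum = 17+33+48+59+68+73 = 298.
FIFO (arrival order): #101 #108 #115 #122 #129 #136.
#101: 0→15
#108: 15→24
#115: 24→29
#122: 29→40
#129: 40→57
#136: 57→73
Sum = 15+24+29+40+57+73 = 238.
SPT (increasing processing time): #115 #108 #122 #101 #136 #129.
#115: 0→5
#108: 5→14
#122: 14→25
#101: 25→40
#136: 40→56
#129: 56→73
Sum = 5+14+25+40+56+73 = 213.
LPT 298, FIFO 238, SPT 213 → minimum 213.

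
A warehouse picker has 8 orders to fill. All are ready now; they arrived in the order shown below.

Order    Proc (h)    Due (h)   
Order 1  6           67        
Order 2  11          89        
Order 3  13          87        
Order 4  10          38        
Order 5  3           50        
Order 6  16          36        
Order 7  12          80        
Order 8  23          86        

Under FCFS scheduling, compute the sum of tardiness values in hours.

33

FIFO (arrival order): Order 1 Order 2 Order 3 Order 4 Order 5 Order 6 Order 7 Order 8.
Order 1: 0→6, due 67, tardiness 0
Order 2: 6→17, due 89, tardiness 0
Order 3: 17→30, due 87, tardiness 0
Order 4: 30→40, due 38, tardiness 2
Order 5: 40→43, due 50, tardiness 0
Order 6: 43→59, due 36, tardiness 23
Order 7: 59→71, due 80, tardiness 0
Order 8: 71→94, due 86, tardiness 8
Sum = 0+0+0+2+0+23+0+8 = 33.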